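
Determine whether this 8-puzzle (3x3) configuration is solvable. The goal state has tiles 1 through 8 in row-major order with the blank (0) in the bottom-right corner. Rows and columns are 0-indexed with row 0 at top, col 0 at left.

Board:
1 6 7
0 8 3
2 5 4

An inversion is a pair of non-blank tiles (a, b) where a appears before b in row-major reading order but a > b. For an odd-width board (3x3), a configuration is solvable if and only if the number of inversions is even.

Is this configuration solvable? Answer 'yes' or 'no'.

Answer: yes

Derivation:
Inversions (pairs i<j in row-major order where tile[i] > tile[j] > 0): 14
14 is even, so the puzzle is solvable.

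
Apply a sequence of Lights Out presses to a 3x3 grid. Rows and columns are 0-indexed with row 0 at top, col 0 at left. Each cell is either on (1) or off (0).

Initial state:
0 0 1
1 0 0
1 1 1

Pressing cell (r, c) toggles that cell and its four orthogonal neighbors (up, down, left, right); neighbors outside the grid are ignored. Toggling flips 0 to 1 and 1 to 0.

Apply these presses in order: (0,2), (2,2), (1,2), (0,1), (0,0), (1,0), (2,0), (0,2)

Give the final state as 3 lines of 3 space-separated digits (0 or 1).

After press 1 at (0,2):
0 1 0
1 0 1
1 1 1

After press 2 at (2,2):
0 1 0
1 0 0
1 0 0

After press 3 at (1,2):
0 1 1
1 1 1
1 0 1

After press 4 at (0,1):
1 0 0
1 0 1
1 0 1

After press 5 at (0,0):
0 1 0
0 0 1
1 0 1

After press 6 at (1,0):
1 1 0
1 1 1
0 0 1

After press 7 at (2,0):
1 1 0
0 1 1
1 1 1

After press 8 at (0,2):
1 0 1
0 1 0
1 1 1

Answer: 1 0 1
0 1 0
1 1 1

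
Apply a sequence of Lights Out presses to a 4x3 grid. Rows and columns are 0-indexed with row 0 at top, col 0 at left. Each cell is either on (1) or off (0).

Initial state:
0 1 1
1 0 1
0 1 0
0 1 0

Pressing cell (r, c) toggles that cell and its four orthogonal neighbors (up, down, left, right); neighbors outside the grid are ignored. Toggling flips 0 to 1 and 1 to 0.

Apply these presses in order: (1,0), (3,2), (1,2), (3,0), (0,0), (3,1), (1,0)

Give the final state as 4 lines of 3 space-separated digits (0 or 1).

After press 1 at (1,0):
1 1 1
0 1 1
1 1 0
0 1 0

After press 2 at (3,2):
1 1 1
0 1 1
1 1 1
0 0 1

After press 3 at (1,2):
1 1 0
0 0 0
1 1 0
0 0 1

After press 4 at (3,0):
1 1 0
0 0 0
0 1 0
1 1 1

After press 5 at (0,0):
0 0 0
1 0 0
0 1 0
1 1 1

After press 6 at (3,1):
0 0 0
1 0 0
0 0 0
0 0 0

After press 7 at (1,0):
1 0 0
0 1 0
1 0 0
0 0 0

Answer: 1 0 0
0 1 0
1 0 0
0 0 0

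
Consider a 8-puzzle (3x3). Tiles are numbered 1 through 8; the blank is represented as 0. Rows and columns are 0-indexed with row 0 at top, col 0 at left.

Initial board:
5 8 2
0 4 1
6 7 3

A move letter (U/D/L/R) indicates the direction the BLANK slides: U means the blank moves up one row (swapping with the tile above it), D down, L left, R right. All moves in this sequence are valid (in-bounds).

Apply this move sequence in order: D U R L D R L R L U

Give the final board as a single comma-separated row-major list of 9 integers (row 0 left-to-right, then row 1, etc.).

Answer: 5, 8, 2, 0, 4, 1, 6, 7, 3

Derivation:
After move 1 (D):
5 8 2
6 4 1
0 7 3

After move 2 (U):
5 8 2
0 4 1
6 7 3

After move 3 (R):
5 8 2
4 0 1
6 7 3

After move 4 (L):
5 8 2
0 4 1
6 7 3

After move 5 (D):
5 8 2
6 4 1
0 7 3

After move 6 (R):
5 8 2
6 4 1
7 0 3

After move 7 (L):
5 8 2
6 4 1
0 7 3

After move 8 (R):
5 8 2
6 4 1
7 0 3

After move 9 (L):
5 8 2
6 4 1
0 7 3

After move 10 (U):
5 8 2
0 4 1
6 7 3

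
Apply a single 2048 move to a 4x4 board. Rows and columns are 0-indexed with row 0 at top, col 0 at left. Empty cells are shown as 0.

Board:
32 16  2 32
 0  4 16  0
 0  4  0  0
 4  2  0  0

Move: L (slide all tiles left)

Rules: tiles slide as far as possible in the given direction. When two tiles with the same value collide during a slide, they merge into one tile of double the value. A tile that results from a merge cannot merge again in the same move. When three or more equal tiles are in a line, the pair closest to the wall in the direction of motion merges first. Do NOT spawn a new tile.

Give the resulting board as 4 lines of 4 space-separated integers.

Answer: 32 16  2 32
 4 16  0  0
 4  0  0  0
 4  2  0  0

Derivation:
Slide left:
row 0: [32, 16, 2, 32] -> [32, 16, 2, 32]
row 1: [0, 4, 16, 0] -> [4, 16, 0, 0]
row 2: [0, 4, 0, 0] -> [4, 0, 0, 0]
row 3: [4, 2, 0, 0] -> [4, 2, 0, 0]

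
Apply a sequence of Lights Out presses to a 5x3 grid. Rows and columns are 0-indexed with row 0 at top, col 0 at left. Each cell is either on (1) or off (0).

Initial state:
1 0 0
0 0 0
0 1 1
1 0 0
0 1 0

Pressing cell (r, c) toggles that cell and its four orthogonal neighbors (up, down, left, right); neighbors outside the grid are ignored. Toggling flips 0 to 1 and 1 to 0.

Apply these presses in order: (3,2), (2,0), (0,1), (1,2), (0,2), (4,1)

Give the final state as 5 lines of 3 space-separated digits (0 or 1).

Answer: 0 0 1
1 0 0
1 0 1
0 0 1
1 0 0

Derivation:
After press 1 at (3,2):
1 0 0
0 0 0
0 1 0
1 1 1
0 1 1

After press 2 at (2,0):
1 0 0
1 0 0
1 0 0
0 1 1
0 1 1

After press 3 at (0,1):
0 1 1
1 1 0
1 0 0
0 1 1
0 1 1

After press 4 at (1,2):
0 1 0
1 0 1
1 0 1
0 1 1
0 1 1

After press 5 at (0,2):
0 0 1
1 0 0
1 0 1
0 1 1
0 1 1

After press 6 at (4,1):
0 0 1
1 0 0
1 0 1
0 0 1
1 0 0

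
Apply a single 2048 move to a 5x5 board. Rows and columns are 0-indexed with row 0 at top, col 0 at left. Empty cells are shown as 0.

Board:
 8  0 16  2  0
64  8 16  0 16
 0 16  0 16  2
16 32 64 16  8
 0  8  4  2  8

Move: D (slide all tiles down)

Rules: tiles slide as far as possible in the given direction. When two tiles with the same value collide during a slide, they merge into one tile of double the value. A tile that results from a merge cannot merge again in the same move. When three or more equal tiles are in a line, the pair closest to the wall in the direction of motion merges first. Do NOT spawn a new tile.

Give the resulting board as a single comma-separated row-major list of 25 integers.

Slide down:
col 0: [8, 64, 0, 16, 0] -> [0, 0, 8, 64, 16]
col 1: [0, 8, 16, 32, 8] -> [0, 8, 16, 32, 8]
col 2: [16, 16, 0, 64, 4] -> [0, 0, 32, 64, 4]
col 3: [2, 0, 16, 16, 2] -> [0, 0, 2, 32, 2]
col 4: [0, 16, 2, 8, 8] -> [0, 0, 16, 2, 16]

Answer: 0, 0, 0, 0, 0, 0, 8, 0, 0, 0, 8, 16, 32, 2, 16, 64, 32, 64, 32, 2, 16, 8, 4, 2, 16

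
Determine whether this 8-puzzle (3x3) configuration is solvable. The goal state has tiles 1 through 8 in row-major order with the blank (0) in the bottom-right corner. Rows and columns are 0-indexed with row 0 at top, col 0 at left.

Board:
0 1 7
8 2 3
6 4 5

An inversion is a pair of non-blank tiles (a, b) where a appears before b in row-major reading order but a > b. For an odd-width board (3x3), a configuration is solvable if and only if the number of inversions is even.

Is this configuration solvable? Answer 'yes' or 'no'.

Inversions (pairs i<j in row-major order where tile[i] > tile[j] > 0): 12
12 is even, so the puzzle is solvable.

Answer: yes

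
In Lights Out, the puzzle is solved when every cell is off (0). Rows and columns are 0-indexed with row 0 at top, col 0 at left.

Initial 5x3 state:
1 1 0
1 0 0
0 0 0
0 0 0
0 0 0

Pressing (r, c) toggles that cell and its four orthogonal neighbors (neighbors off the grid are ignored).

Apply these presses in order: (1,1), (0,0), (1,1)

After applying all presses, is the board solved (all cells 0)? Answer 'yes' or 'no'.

Answer: yes

Derivation:
After press 1 at (1,1):
1 0 0
0 1 1
0 1 0
0 0 0
0 0 0

After press 2 at (0,0):
0 1 0
1 1 1
0 1 0
0 0 0
0 0 0

After press 3 at (1,1):
0 0 0
0 0 0
0 0 0
0 0 0
0 0 0

Lights still on: 0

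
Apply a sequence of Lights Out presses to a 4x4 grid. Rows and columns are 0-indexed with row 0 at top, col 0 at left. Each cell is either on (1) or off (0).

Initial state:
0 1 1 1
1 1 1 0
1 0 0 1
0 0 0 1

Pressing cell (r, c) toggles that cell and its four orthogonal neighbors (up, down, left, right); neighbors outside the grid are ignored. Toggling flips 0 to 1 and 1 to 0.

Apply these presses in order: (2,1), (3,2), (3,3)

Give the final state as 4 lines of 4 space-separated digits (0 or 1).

Answer: 0 1 1 1
1 0 1 0
0 1 0 0
0 0 0 1

Derivation:
After press 1 at (2,1):
0 1 1 1
1 0 1 0
0 1 1 1
0 1 0 1

After press 2 at (3,2):
0 1 1 1
1 0 1 0
0 1 0 1
0 0 1 0

After press 3 at (3,3):
0 1 1 1
1 0 1 0
0 1 0 0
0 0 0 1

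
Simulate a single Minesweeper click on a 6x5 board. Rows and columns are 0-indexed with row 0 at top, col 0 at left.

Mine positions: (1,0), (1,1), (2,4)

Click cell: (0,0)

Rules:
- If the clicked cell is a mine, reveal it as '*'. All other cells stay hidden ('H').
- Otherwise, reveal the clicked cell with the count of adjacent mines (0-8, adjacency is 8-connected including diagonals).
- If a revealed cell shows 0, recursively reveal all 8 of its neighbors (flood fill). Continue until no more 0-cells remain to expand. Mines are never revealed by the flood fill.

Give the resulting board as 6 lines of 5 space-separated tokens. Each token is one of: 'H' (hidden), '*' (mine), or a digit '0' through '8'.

2 H H H H
H H H H H
H H H H H
H H H H H
H H H H H
H H H H H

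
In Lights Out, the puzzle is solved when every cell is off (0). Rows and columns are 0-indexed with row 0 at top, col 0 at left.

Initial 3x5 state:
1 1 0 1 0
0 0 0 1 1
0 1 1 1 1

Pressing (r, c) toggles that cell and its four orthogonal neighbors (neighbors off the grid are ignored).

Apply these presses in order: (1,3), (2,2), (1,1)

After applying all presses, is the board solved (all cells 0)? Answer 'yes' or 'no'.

After press 1 at (1,3):
1 1 0 0 0
0 0 1 0 0
0 1 1 0 1

After press 2 at (2,2):
1 1 0 0 0
0 0 0 0 0
0 0 0 1 1

After press 3 at (1,1):
1 0 0 0 0
1 1 1 0 0
0 1 0 1 1

Lights still on: 7

Answer: no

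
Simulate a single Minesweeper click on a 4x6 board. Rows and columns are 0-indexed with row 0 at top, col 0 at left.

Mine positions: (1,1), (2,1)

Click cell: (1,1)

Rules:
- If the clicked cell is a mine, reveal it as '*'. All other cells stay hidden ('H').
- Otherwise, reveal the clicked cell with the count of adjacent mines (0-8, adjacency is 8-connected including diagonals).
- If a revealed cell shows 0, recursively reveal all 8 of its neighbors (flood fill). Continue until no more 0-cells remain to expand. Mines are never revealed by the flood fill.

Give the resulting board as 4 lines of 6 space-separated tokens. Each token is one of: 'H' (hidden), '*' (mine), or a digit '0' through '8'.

H H H H H H
H * H H H H
H H H H H H
H H H H H H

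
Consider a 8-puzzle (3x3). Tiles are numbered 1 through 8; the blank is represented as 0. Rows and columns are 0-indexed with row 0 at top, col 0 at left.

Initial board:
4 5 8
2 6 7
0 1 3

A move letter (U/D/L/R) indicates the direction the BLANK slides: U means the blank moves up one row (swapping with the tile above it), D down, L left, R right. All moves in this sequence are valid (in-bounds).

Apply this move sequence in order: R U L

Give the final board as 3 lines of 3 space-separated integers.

After move 1 (R):
4 5 8
2 6 7
1 0 3

After move 2 (U):
4 5 8
2 0 7
1 6 3

After move 3 (L):
4 5 8
0 2 7
1 6 3

Answer: 4 5 8
0 2 7
1 6 3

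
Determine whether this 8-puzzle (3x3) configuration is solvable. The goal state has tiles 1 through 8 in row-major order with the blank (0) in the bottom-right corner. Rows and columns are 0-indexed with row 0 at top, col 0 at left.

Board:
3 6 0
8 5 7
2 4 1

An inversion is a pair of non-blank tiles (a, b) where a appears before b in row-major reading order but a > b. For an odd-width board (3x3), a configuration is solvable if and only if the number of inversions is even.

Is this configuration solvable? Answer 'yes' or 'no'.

Inversions (pairs i<j in row-major order where tile[i] > tile[j] > 0): 19
19 is odd, so the puzzle is not solvable.

Answer: no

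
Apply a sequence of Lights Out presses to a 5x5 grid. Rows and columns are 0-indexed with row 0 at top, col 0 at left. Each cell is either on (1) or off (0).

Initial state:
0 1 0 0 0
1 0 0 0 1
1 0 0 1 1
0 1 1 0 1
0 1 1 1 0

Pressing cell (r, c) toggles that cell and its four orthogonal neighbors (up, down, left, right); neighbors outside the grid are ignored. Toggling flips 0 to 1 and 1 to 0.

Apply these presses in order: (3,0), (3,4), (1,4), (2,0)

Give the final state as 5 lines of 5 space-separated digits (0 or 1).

Answer: 0 1 0 0 1
0 0 0 1 0
1 1 0 1 1
0 0 1 1 0
1 1 1 1 1

Derivation:
After press 1 at (3,0):
0 1 0 0 0
1 0 0 0 1
0 0 0 1 1
1 0 1 0 1
1 1 1 1 0

After press 2 at (3,4):
0 1 0 0 0
1 0 0 0 1
0 0 0 1 0
1 0 1 1 0
1 1 1 1 1

After press 3 at (1,4):
0 1 0 0 1
1 0 0 1 0
0 0 0 1 1
1 0 1 1 0
1 1 1 1 1

After press 4 at (2,0):
0 1 0 0 1
0 0 0 1 0
1 1 0 1 1
0 0 1 1 0
1 1 1 1 1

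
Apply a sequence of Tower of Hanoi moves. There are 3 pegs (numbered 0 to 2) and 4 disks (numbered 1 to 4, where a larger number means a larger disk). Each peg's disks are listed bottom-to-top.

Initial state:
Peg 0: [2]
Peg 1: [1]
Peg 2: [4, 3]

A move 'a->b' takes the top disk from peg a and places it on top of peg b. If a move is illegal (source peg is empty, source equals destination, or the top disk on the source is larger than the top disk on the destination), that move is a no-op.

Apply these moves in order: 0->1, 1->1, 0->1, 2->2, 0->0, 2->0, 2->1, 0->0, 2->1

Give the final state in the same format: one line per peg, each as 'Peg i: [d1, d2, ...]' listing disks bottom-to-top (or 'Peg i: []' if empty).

Answer: Peg 0: [2]
Peg 1: [1]
Peg 2: [4, 3]

Derivation:
After move 1 (0->1):
Peg 0: [2]
Peg 1: [1]
Peg 2: [4, 3]

After move 2 (1->1):
Peg 0: [2]
Peg 1: [1]
Peg 2: [4, 3]

After move 3 (0->1):
Peg 0: [2]
Peg 1: [1]
Peg 2: [4, 3]

After move 4 (2->2):
Peg 0: [2]
Peg 1: [1]
Peg 2: [4, 3]

After move 5 (0->0):
Peg 0: [2]
Peg 1: [1]
Peg 2: [4, 3]

After move 6 (2->0):
Peg 0: [2]
Peg 1: [1]
Peg 2: [4, 3]

After move 7 (2->1):
Peg 0: [2]
Peg 1: [1]
Peg 2: [4, 3]

After move 8 (0->0):
Peg 0: [2]
Peg 1: [1]
Peg 2: [4, 3]

After move 9 (2->1):
Peg 0: [2]
Peg 1: [1]
Peg 2: [4, 3]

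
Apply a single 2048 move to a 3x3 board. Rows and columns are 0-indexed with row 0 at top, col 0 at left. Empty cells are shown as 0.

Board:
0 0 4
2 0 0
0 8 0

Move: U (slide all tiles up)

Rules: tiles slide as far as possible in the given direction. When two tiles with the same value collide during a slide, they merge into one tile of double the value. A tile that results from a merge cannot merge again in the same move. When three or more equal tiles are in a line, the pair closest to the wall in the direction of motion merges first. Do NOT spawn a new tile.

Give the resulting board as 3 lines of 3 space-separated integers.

Answer: 2 8 4
0 0 0
0 0 0

Derivation:
Slide up:
col 0: [0, 2, 0] -> [2, 0, 0]
col 1: [0, 0, 8] -> [8, 0, 0]
col 2: [4, 0, 0] -> [4, 0, 0]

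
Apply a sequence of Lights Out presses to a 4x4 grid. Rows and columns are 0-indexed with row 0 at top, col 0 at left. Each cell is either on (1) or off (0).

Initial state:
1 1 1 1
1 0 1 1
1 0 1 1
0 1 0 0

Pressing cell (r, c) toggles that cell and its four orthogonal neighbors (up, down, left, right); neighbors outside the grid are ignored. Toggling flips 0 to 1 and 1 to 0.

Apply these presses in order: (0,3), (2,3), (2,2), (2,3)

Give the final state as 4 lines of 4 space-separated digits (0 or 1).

After press 1 at (0,3):
1 1 0 0
1 0 1 0
1 0 1 1
0 1 0 0

After press 2 at (2,3):
1 1 0 0
1 0 1 1
1 0 0 0
0 1 0 1

After press 3 at (2,2):
1 1 0 0
1 0 0 1
1 1 1 1
0 1 1 1

After press 4 at (2,3):
1 1 0 0
1 0 0 0
1 1 0 0
0 1 1 0

Answer: 1 1 0 0
1 0 0 0
1 1 0 0
0 1 1 0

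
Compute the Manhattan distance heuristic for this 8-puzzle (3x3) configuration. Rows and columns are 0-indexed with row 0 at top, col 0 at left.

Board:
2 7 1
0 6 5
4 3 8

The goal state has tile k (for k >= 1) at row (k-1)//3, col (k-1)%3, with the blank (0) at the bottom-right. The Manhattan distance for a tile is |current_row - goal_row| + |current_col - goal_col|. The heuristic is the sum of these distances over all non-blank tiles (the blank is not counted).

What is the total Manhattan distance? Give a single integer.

Answer: 13

Derivation:
Tile 2: at (0,0), goal (0,1), distance |0-0|+|0-1| = 1
Tile 7: at (0,1), goal (2,0), distance |0-2|+|1-0| = 3
Tile 1: at (0,2), goal (0,0), distance |0-0|+|2-0| = 2
Tile 6: at (1,1), goal (1,2), distance |1-1|+|1-2| = 1
Tile 5: at (1,2), goal (1,1), distance |1-1|+|2-1| = 1
Tile 4: at (2,0), goal (1,0), distance |2-1|+|0-0| = 1
Tile 3: at (2,1), goal (0,2), distance |2-0|+|1-2| = 3
Tile 8: at (2,2), goal (2,1), distance |2-2|+|2-1| = 1
Sum: 1 + 3 + 2 + 1 + 1 + 1 + 3 + 1 = 13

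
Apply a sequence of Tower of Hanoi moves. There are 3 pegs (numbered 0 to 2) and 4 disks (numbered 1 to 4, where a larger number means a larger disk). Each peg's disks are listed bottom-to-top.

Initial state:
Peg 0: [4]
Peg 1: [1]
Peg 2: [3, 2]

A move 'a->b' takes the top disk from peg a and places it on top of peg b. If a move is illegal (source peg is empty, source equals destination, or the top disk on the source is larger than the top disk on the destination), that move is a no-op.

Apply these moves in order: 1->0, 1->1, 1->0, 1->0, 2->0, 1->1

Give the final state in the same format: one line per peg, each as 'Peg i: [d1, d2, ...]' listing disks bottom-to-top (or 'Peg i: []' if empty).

Answer: Peg 0: [4, 1]
Peg 1: []
Peg 2: [3, 2]

Derivation:
After move 1 (1->0):
Peg 0: [4, 1]
Peg 1: []
Peg 2: [3, 2]

After move 2 (1->1):
Peg 0: [4, 1]
Peg 1: []
Peg 2: [3, 2]

After move 3 (1->0):
Peg 0: [4, 1]
Peg 1: []
Peg 2: [3, 2]

After move 4 (1->0):
Peg 0: [4, 1]
Peg 1: []
Peg 2: [3, 2]

After move 5 (2->0):
Peg 0: [4, 1]
Peg 1: []
Peg 2: [3, 2]

After move 6 (1->1):
Peg 0: [4, 1]
Peg 1: []
Peg 2: [3, 2]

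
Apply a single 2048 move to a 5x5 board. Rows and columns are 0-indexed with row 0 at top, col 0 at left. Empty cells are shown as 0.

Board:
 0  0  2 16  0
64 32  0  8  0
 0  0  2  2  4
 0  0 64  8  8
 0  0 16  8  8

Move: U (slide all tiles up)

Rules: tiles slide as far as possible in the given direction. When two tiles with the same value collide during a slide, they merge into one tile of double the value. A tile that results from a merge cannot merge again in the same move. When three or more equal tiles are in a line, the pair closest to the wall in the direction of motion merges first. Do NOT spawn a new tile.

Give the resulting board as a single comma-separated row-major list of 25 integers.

Slide up:
col 0: [0, 64, 0, 0, 0] -> [64, 0, 0, 0, 0]
col 1: [0, 32, 0, 0, 0] -> [32, 0, 0, 0, 0]
col 2: [2, 0, 2, 64, 16] -> [4, 64, 16, 0, 0]
col 3: [16, 8, 2, 8, 8] -> [16, 8, 2, 16, 0]
col 4: [0, 0, 4, 8, 8] -> [4, 16, 0, 0, 0]

Answer: 64, 32, 4, 16, 4, 0, 0, 64, 8, 16, 0, 0, 16, 2, 0, 0, 0, 0, 16, 0, 0, 0, 0, 0, 0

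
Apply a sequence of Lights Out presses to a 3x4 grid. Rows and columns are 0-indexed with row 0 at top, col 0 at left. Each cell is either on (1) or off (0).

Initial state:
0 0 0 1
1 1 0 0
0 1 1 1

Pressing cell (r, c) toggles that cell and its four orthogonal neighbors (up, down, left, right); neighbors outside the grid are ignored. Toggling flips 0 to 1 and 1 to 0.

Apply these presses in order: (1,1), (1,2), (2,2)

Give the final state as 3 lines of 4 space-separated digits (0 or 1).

Answer: 0 1 1 1
0 1 1 1
0 1 1 0

Derivation:
After press 1 at (1,1):
0 1 0 1
0 0 1 0
0 0 1 1

After press 2 at (1,2):
0 1 1 1
0 1 0 1
0 0 0 1

After press 3 at (2,2):
0 1 1 1
0 1 1 1
0 1 1 0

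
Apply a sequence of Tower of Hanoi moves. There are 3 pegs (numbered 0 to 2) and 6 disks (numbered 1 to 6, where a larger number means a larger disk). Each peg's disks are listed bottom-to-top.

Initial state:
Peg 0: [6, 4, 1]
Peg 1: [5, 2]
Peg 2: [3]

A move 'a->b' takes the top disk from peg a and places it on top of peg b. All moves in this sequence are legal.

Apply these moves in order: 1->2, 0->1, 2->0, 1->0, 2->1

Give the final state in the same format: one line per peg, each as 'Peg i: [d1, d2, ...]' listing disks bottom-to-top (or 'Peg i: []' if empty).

Answer: Peg 0: [6, 4, 2, 1]
Peg 1: [5, 3]
Peg 2: []

Derivation:
After move 1 (1->2):
Peg 0: [6, 4, 1]
Peg 1: [5]
Peg 2: [3, 2]

After move 2 (0->1):
Peg 0: [6, 4]
Peg 1: [5, 1]
Peg 2: [3, 2]

After move 3 (2->0):
Peg 0: [6, 4, 2]
Peg 1: [5, 1]
Peg 2: [3]

After move 4 (1->0):
Peg 0: [6, 4, 2, 1]
Peg 1: [5]
Peg 2: [3]

After move 5 (2->1):
Peg 0: [6, 4, 2, 1]
Peg 1: [5, 3]
Peg 2: []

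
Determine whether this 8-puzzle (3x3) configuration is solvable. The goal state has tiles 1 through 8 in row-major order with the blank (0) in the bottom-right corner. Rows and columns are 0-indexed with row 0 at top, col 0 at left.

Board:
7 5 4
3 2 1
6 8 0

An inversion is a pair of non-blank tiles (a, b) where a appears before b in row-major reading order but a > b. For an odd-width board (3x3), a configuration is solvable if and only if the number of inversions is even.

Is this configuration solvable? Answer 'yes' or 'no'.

Answer: yes

Derivation:
Inversions (pairs i<j in row-major order where tile[i] > tile[j] > 0): 16
16 is even, so the puzzle is solvable.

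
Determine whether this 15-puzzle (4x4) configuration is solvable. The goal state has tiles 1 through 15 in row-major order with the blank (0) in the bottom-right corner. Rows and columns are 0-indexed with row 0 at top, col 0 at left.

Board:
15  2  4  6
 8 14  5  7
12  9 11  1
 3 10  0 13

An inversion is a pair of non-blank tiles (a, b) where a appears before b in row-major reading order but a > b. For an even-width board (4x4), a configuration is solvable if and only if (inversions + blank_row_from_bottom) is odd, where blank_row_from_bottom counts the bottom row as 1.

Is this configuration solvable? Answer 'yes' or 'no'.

Answer: no

Derivation:
Inversions: 47
Blank is in row 3 (0-indexed from top), which is row 1 counting from the bottom (bottom = 1).
47 + 1 = 48, which is even, so the puzzle is not solvable.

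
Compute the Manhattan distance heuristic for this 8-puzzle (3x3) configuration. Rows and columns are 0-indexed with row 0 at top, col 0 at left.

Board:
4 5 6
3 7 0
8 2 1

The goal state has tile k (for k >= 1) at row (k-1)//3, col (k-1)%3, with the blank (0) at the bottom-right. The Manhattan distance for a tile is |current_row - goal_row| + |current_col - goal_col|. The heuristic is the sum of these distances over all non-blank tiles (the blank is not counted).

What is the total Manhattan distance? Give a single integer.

Tile 4: (0,0)->(1,0) = 1
Tile 5: (0,1)->(1,1) = 1
Tile 6: (0,2)->(1,2) = 1
Tile 3: (1,0)->(0,2) = 3
Tile 7: (1,1)->(2,0) = 2
Tile 8: (2,0)->(2,1) = 1
Tile 2: (2,1)->(0,1) = 2
Tile 1: (2,2)->(0,0) = 4
Sum: 1 + 1 + 1 + 3 + 2 + 1 + 2 + 4 = 15

Answer: 15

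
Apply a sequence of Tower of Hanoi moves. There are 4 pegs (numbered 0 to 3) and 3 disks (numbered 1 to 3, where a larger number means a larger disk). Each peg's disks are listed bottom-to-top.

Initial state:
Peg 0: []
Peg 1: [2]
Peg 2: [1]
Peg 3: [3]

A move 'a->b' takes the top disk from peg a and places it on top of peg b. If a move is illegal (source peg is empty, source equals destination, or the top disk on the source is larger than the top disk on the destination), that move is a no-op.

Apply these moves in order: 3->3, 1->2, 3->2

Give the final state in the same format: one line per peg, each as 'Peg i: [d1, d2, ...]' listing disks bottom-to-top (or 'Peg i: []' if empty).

Answer: Peg 0: []
Peg 1: [2]
Peg 2: [1]
Peg 3: [3]

Derivation:
After move 1 (3->3):
Peg 0: []
Peg 1: [2]
Peg 2: [1]
Peg 3: [3]

After move 2 (1->2):
Peg 0: []
Peg 1: [2]
Peg 2: [1]
Peg 3: [3]

After move 3 (3->2):
Peg 0: []
Peg 1: [2]
Peg 2: [1]
Peg 3: [3]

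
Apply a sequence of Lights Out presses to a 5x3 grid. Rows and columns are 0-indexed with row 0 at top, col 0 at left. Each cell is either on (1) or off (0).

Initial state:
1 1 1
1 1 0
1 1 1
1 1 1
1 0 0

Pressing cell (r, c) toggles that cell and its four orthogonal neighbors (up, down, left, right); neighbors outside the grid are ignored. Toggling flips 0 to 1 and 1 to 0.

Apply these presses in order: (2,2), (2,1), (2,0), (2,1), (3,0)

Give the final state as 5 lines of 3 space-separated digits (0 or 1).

After press 1 at (2,2):
1 1 1
1 1 1
1 0 0
1 1 0
1 0 0

After press 2 at (2,1):
1 1 1
1 0 1
0 1 1
1 0 0
1 0 0

After press 3 at (2,0):
1 1 1
0 0 1
1 0 1
0 0 0
1 0 0

After press 4 at (2,1):
1 1 1
0 1 1
0 1 0
0 1 0
1 0 0

After press 5 at (3,0):
1 1 1
0 1 1
1 1 0
1 0 0
0 0 0

Answer: 1 1 1
0 1 1
1 1 0
1 0 0
0 0 0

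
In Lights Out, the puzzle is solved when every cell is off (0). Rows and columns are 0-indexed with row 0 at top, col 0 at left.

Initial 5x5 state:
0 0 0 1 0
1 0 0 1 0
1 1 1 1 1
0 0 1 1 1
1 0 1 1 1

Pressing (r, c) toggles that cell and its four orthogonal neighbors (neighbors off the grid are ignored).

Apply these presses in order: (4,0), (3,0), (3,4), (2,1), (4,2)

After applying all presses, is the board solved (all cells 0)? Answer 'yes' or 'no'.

After press 1 at (4,0):
0 0 0 1 0
1 0 0 1 0
1 1 1 1 1
1 0 1 1 1
0 1 1 1 1

After press 2 at (3,0):
0 0 0 1 0
1 0 0 1 0
0 1 1 1 1
0 1 1 1 1
1 1 1 1 1

After press 3 at (3,4):
0 0 0 1 0
1 0 0 1 0
0 1 1 1 0
0 1 1 0 0
1 1 1 1 0

After press 4 at (2,1):
0 0 0 1 0
1 1 0 1 0
1 0 0 1 0
0 0 1 0 0
1 1 1 1 0

After press 5 at (4,2):
0 0 0 1 0
1 1 0 1 0
1 0 0 1 0
0 0 0 0 0
1 0 0 0 0

Lights still on: 7

Answer: no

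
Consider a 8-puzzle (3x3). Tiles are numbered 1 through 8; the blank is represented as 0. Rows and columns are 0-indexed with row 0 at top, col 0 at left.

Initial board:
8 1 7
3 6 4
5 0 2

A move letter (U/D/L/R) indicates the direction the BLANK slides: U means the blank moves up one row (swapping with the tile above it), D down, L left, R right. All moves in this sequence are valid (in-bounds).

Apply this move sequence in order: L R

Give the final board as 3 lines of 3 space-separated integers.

Answer: 8 1 7
3 6 4
5 0 2

Derivation:
After move 1 (L):
8 1 7
3 6 4
0 5 2

After move 2 (R):
8 1 7
3 6 4
5 0 2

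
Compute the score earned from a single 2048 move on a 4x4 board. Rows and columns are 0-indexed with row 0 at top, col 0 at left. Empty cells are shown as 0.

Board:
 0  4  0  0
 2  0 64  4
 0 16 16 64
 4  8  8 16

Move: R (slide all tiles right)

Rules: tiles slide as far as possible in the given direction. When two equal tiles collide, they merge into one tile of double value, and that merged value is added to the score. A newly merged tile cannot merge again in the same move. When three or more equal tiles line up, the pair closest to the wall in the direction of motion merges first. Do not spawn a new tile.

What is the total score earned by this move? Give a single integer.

Slide right:
row 0: [0, 4, 0, 0] -> [0, 0, 0, 4]  score +0 (running 0)
row 1: [2, 0, 64, 4] -> [0, 2, 64, 4]  score +0 (running 0)
row 2: [0, 16, 16, 64] -> [0, 0, 32, 64]  score +32 (running 32)
row 3: [4, 8, 8, 16] -> [0, 4, 16, 16]  score +16 (running 48)
Board after move:
 0  0  0  4
 0  2 64  4
 0  0 32 64
 0  4 16 16

Answer: 48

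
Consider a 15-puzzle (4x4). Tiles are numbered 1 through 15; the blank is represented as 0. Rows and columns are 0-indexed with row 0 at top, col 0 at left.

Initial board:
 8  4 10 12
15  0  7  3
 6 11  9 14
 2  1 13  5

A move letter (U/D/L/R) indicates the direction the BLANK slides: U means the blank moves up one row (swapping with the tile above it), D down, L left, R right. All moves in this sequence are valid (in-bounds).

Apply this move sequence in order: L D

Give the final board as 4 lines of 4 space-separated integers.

Answer:  8  4 10 12
 6 15  7  3
 0 11  9 14
 2  1 13  5

Derivation:
After move 1 (L):
 8  4 10 12
 0 15  7  3
 6 11  9 14
 2  1 13  5

After move 2 (D):
 8  4 10 12
 6 15  7  3
 0 11  9 14
 2  1 13  5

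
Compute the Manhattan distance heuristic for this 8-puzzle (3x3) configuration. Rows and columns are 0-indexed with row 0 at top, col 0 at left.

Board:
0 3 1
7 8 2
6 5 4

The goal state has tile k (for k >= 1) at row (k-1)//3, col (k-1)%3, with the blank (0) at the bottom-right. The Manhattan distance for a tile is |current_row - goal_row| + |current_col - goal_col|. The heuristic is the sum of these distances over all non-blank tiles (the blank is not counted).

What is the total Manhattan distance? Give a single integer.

Answer: 14

Derivation:
Tile 3: (0,1)->(0,2) = 1
Tile 1: (0,2)->(0,0) = 2
Tile 7: (1,0)->(2,0) = 1
Tile 8: (1,1)->(2,1) = 1
Tile 2: (1,2)->(0,1) = 2
Tile 6: (2,0)->(1,2) = 3
Tile 5: (2,1)->(1,1) = 1
Tile 4: (2,2)->(1,0) = 3
Sum: 1 + 2 + 1 + 1 + 2 + 3 + 1 + 3 = 14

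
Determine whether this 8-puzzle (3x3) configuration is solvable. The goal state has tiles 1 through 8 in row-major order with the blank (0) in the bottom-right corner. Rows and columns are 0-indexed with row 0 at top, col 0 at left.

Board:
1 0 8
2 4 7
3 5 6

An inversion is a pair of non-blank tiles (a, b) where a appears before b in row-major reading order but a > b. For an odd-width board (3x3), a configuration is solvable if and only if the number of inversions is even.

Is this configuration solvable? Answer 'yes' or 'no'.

Inversions (pairs i<j in row-major order where tile[i] > tile[j] > 0): 10
10 is even, so the puzzle is solvable.

Answer: yes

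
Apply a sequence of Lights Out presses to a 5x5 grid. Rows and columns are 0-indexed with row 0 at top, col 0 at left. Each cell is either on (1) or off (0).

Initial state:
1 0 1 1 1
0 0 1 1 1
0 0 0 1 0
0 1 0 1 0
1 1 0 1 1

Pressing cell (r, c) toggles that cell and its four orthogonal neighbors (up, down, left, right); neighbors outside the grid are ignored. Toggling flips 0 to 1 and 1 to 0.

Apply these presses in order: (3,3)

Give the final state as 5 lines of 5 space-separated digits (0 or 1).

After press 1 at (3,3):
1 0 1 1 1
0 0 1 1 1
0 0 0 0 0
0 1 1 0 1
1 1 0 0 1

Answer: 1 0 1 1 1
0 0 1 1 1
0 0 0 0 0
0 1 1 0 1
1 1 0 0 1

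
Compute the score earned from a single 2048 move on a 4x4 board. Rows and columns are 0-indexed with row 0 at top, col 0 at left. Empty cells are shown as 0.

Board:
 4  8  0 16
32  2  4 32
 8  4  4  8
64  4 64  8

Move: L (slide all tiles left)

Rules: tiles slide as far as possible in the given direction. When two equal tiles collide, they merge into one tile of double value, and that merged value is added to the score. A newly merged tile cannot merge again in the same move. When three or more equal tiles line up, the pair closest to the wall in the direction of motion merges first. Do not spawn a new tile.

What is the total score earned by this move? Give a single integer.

Answer: 8

Derivation:
Slide left:
row 0: [4, 8, 0, 16] -> [4, 8, 16, 0]  score +0 (running 0)
row 1: [32, 2, 4, 32] -> [32, 2, 4, 32]  score +0 (running 0)
row 2: [8, 4, 4, 8] -> [8, 8, 8, 0]  score +8 (running 8)
row 3: [64, 4, 64, 8] -> [64, 4, 64, 8]  score +0 (running 8)
Board after move:
 4  8 16  0
32  2  4 32
 8  8  8  0
64  4 64  8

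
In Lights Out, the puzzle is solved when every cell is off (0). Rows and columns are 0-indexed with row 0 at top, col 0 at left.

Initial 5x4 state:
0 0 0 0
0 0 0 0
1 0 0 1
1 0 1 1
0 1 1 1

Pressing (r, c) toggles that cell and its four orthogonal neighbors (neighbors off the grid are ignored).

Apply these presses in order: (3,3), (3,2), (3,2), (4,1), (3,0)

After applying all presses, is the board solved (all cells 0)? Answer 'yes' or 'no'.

Answer: yes

Derivation:
After press 1 at (3,3):
0 0 0 0
0 0 0 0
1 0 0 0
1 0 0 0
0 1 1 0

After press 2 at (3,2):
0 0 0 0
0 0 0 0
1 0 1 0
1 1 1 1
0 1 0 0

After press 3 at (3,2):
0 0 0 0
0 0 0 0
1 0 0 0
1 0 0 0
0 1 1 0

After press 4 at (4,1):
0 0 0 0
0 0 0 0
1 0 0 0
1 1 0 0
1 0 0 0

After press 5 at (3,0):
0 0 0 0
0 0 0 0
0 0 0 0
0 0 0 0
0 0 0 0

Lights still on: 0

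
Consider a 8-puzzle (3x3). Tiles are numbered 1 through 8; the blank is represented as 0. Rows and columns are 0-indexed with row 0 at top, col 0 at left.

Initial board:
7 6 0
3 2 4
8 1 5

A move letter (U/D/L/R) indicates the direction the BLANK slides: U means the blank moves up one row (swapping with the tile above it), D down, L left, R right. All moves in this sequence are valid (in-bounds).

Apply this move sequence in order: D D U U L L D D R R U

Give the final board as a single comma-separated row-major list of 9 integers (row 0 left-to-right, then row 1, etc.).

After move 1 (D):
7 6 4
3 2 0
8 1 5

After move 2 (D):
7 6 4
3 2 5
8 1 0

After move 3 (U):
7 6 4
3 2 0
8 1 5

After move 4 (U):
7 6 0
3 2 4
8 1 5

After move 5 (L):
7 0 6
3 2 4
8 1 5

After move 6 (L):
0 7 6
3 2 4
8 1 5

After move 7 (D):
3 7 6
0 2 4
8 1 5

After move 8 (D):
3 7 6
8 2 4
0 1 5

After move 9 (R):
3 7 6
8 2 4
1 0 5

After move 10 (R):
3 7 6
8 2 4
1 5 0

After move 11 (U):
3 7 6
8 2 0
1 5 4

Answer: 3, 7, 6, 8, 2, 0, 1, 5, 4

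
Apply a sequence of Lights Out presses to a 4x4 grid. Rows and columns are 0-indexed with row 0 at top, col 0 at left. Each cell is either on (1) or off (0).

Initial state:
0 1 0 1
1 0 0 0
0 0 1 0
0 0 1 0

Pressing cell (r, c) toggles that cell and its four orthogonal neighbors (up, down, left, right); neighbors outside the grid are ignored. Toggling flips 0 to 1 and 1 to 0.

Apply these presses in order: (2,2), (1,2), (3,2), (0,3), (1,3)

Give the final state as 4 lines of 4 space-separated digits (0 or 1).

Answer: 0 1 0 1
1 1 1 1
0 1 0 0
0 1 1 1

Derivation:
After press 1 at (2,2):
0 1 0 1
1 0 1 0
0 1 0 1
0 0 0 0

After press 2 at (1,2):
0 1 1 1
1 1 0 1
0 1 1 1
0 0 0 0

After press 3 at (3,2):
0 1 1 1
1 1 0 1
0 1 0 1
0 1 1 1

After press 4 at (0,3):
0 1 0 0
1 1 0 0
0 1 0 1
0 1 1 1

After press 5 at (1,3):
0 1 0 1
1 1 1 1
0 1 0 0
0 1 1 1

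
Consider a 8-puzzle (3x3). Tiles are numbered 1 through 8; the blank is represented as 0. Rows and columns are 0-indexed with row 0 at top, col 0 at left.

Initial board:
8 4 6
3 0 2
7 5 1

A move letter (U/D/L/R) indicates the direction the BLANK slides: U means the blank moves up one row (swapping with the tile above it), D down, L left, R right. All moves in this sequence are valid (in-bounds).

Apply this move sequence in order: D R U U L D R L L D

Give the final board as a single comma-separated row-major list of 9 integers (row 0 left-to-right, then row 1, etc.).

Answer: 8, 5, 4, 7, 3, 6, 0, 1, 2

Derivation:
After move 1 (D):
8 4 6
3 5 2
7 0 1

After move 2 (R):
8 4 6
3 5 2
7 1 0

After move 3 (U):
8 4 6
3 5 0
7 1 2

After move 4 (U):
8 4 0
3 5 6
7 1 2

After move 5 (L):
8 0 4
3 5 6
7 1 2

After move 6 (D):
8 5 4
3 0 6
7 1 2

After move 7 (R):
8 5 4
3 6 0
7 1 2

After move 8 (L):
8 5 4
3 0 6
7 1 2

After move 9 (L):
8 5 4
0 3 6
7 1 2

After move 10 (D):
8 5 4
7 3 6
0 1 2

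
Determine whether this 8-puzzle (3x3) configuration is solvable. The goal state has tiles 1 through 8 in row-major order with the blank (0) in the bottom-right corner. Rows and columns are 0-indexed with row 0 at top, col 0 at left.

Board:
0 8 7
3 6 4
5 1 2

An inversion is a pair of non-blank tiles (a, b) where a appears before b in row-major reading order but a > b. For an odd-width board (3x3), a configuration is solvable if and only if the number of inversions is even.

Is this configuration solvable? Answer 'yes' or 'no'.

Answer: no

Derivation:
Inversions (pairs i<j in row-major order where tile[i] > tile[j] > 0): 23
23 is odd, so the puzzle is not solvable.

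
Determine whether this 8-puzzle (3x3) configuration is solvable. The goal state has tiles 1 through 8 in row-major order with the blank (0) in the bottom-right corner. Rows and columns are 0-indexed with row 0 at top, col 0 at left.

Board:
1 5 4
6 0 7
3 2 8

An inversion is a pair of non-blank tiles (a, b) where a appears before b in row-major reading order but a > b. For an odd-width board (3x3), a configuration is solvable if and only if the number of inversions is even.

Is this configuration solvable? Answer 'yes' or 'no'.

Inversions (pairs i<j in row-major order where tile[i] > tile[j] > 0): 10
10 is even, so the puzzle is solvable.

Answer: yes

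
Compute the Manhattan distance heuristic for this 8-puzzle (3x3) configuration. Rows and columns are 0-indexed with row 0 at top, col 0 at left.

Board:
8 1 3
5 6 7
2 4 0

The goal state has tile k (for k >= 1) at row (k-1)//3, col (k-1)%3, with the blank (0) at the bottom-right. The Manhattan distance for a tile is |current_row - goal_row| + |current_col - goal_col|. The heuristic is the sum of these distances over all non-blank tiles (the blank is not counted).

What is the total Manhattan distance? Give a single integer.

Tile 8: at (0,0), goal (2,1), distance |0-2|+|0-1| = 3
Tile 1: at (0,1), goal (0,0), distance |0-0|+|1-0| = 1
Tile 3: at (0,2), goal (0,2), distance |0-0|+|2-2| = 0
Tile 5: at (1,0), goal (1,1), distance |1-1|+|0-1| = 1
Tile 6: at (1,1), goal (1,2), distance |1-1|+|1-2| = 1
Tile 7: at (1,2), goal (2,0), distance |1-2|+|2-0| = 3
Tile 2: at (2,0), goal (0,1), distance |2-0|+|0-1| = 3
Tile 4: at (2,1), goal (1,0), distance |2-1|+|1-0| = 2
Sum: 3 + 1 + 0 + 1 + 1 + 3 + 3 + 2 = 14

Answer: 14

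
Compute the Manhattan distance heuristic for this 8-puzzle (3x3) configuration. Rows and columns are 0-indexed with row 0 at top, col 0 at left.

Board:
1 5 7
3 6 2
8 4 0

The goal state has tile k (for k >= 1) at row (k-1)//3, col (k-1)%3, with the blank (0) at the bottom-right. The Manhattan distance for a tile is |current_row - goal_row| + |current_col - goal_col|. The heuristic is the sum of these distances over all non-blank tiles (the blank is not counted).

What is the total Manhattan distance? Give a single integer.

Answer: 14

Derivation:
Tile 1: (0,0)->(0,0) = 0
Tile 5: (0,1)->(1,1) = 1
Tile 7: (0,2)->(2,0) = 4
Tile 3: (1,0)->(0,2) = 3
Tile 6: (1,1)->(1,2) = 1
Tile 2: (1,2)->(0,1) = 2
Tile 8: (2,0)->(2,1) = 1
Tile 4: (2,1)->(1,0) = 2
Sum: 0 + 1 + 4 + 3 + 1 + 2 + 1 + 2 = 14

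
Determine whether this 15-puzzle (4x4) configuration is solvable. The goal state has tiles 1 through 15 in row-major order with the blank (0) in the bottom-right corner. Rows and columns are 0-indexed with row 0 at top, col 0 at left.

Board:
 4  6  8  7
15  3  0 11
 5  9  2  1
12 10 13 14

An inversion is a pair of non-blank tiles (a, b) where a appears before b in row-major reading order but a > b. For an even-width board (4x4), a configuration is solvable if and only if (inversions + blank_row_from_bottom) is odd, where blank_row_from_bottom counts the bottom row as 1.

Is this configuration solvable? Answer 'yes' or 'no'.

Answer: no

Derivation:
Inversions: 39
Blank is in row 1 (0-indexed from top), which is row 3 counting from the bottom (bottom = 1).
39 + 3 = 42, which is even, so the puzzle is not solvable.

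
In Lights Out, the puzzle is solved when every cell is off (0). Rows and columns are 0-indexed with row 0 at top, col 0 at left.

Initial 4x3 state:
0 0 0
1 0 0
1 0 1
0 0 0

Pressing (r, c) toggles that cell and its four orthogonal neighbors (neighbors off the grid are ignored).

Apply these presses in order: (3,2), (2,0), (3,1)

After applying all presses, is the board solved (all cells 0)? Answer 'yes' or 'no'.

After press 1 at (3,2):
0 0 0
1 0 0
1 0 0
0 1 1

After press 2 at (2,0):
0 0 0
0 0 0
0 1 0
1 1 1

After press 3 at (3,1):
0 0 0
0 0 0
0 0 0
0 0 0

Lights still on: 0

Answer: yes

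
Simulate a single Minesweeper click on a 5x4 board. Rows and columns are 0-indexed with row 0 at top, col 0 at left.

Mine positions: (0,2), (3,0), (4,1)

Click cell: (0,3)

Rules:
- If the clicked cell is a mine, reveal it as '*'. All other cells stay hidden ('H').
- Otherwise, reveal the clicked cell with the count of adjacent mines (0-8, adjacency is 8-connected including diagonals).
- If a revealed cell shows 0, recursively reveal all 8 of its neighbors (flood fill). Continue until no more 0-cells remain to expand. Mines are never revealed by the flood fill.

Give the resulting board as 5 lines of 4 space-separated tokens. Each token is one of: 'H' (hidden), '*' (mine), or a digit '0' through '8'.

H H H 1
H H H H
H H H H
H H H H
H H H H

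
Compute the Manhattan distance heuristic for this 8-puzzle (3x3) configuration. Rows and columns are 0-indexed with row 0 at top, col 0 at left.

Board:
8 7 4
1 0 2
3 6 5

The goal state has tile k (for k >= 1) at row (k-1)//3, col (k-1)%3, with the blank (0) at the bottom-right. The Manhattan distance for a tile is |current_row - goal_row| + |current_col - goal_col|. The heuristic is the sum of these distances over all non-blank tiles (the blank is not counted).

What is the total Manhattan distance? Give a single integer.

Answer: 20

Derivation:
Tile 8: (0,0)->(2,1) = 3
Tile 7: (0,1)->(2,0) = 3
Tile 4: (0,2)->(1,0) = 3
Tile 1: (1,0)->(0,0) = 1
Tile 2: (1,2)->(0,1) = 2
Tile 3: (2,0)->(0,2) = 4
Tile 6: (2,1)->(1,2) = 2
Tile 5: (2,2)->(1,1) = 2
Sum: 3 + 3 + 3 + 1 + 2 + 4 + 2 + 2 = 20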